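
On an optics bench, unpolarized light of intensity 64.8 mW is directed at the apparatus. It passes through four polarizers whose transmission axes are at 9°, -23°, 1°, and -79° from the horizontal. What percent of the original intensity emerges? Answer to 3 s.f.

≈ 0.905%

Unpolarized light through the first polarizer → I₁ = 64.8 mW/2 = 32.4 mW, polarized at 9°.
I₂ = I₁ · cos²(32°) = 32.4 · 0.7192 = 23.3 mW.
I₃ = I₂ · cos²(24°) = 23.3 · 0.8346 = 19.45 mW.
I₄ = I₃ · cos²(80°) = 19.45 · 0.03015 = 0.5864 mW.
That is 0.9049% of the incident intensity.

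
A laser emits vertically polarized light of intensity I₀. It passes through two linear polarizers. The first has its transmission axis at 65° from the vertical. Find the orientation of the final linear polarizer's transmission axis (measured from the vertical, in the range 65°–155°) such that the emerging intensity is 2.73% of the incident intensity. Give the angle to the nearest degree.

By Malus's law, I₁ = I₀ cos²(65° − 0°) = I₀ cos²(65°) = 0.1786 I₀.
Need I₂/I₀ = 0.0273, so cos²(θ − 65°) = 0.0273 / 0.1786 = 0.1529.
θ − 65° = arccos(√0.1529) = 67.0°, giving θ ≈ 65 + 67.0 = 132.0°.

θ ≈ 132°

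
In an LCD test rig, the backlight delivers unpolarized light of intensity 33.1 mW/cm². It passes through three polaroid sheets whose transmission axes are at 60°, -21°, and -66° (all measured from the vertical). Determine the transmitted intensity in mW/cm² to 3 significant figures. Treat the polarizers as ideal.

Unpolarized light through the first polarizer → I₁ = 33.1 mW/cm²/2 = 16.55 mW/cm², polarized at 60°.
I₂ = I₁ · cos²(81°) = 16.55 · 0.02447 = 0.405 mW/cm².
I₃ = I₂ · cos²(45°) = 0.405 · 0.5 = 0.2025 mW/cm².

I ≈ 0.203 mW/cm²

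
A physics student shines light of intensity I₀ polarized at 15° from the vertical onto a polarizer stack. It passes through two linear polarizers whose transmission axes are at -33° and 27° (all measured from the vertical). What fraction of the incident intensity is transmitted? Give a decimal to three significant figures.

I₁ = I₀ cos²(-33° − 15°) = I₀ cos²(48°) = 0.4477 I₀.
I₂ = I₁ cos²(27° + 33°) = 0.4477 I₀ · cos²(60°) = 0.1119 I₀.
Transmitted fraction = 0.1119.

≈ 0.112 I₀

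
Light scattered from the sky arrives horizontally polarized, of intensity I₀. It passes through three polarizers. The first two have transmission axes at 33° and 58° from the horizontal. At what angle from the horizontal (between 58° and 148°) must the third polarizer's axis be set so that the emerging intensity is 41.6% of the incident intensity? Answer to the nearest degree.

I₁ = I₀ cos²(33° − 0°) = I₀ cos²(33°) = 0.7034 I₀.
I₂ = I₁ cos²(58° − 33°) = 0.7034 I₀ · cos²(25°) = 0.5777 I₀.
Need I₃/I₀ = 0.416, so cos²(θ − 58°) = 0.416 / 0.5777 = 0.72.
θ − 58° = arccos(√0.72) = 31.9°, giving θ ≈ 58 + 31.9 = 89.9°.

θ ≈ 90°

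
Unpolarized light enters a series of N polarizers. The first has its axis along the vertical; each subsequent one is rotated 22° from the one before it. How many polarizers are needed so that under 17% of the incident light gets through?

First polarizer halves the unpolarized light: factor 1/2.
Each further stage multiplies by cos²(22°) = 0.8597.
After N polarizers: T = 0.5·0.8597^(N−1). Require T < 0.17 ⇒ N−1 > ln(0.17/0.5)/ln(0.8597) = 7.13, so N−1 ≥ 8 and N = 9.
Check: N=9 gives T = 0.1492 < 0.17; N=8 gives T = 0.1735.

N = 9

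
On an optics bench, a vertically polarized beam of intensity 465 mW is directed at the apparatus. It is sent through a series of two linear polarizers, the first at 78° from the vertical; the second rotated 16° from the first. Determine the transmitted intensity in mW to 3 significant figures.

I ≈ 18.6 mW

By Malus's law, I₁ = 465 mW · cos²(78°) = 20.1 mW.
I₂ = I₁ · cos²(16°) = 20.1 · 0.924 = 18.57 mW.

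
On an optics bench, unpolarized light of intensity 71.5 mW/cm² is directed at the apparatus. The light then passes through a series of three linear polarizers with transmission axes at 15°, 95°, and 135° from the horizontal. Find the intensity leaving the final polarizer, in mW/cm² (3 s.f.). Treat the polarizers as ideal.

Unpolarized light through the first polarizer → I₁ = 71.5 mW/cm²/2 = 35.75 mW/cm², polarized at 15°.
I₂ = I₁ · cos²(80°) = 35.75 · 0.03015 = 1.078 mW/cm².
I₃ = I₂ · cos²(40°) = 1.078 · 0.5868 = 0.6326 mW/cm².

I ≈ 0.633 mW/cm²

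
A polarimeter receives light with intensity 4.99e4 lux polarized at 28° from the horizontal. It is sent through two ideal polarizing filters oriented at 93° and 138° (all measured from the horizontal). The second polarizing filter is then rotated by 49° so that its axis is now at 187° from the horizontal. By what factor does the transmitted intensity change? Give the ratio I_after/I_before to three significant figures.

I_new/I_old ≈ 0.00973

Before rotation:
By Malus's law, I₁ = I₀ cos²(93° − 28°) = I₀ cos²(65°) = 0.1786 I₀.
I₂ = I₁ cos²(138° − 93°) = 0.1786 I₀ · cos²(45°) = 0.0893 I₀.
After rotation:
I₁ = I₀ cos²(93° − 28°) = I₀ cos²(65°) = 0.1786 I₀.
Angle between axes 1 and 2: 86°. I₂ = 0.1786 I₀ · cos²(86°) = 0.0008691 I₀.
Ratio = 0.0008691 / 0.0893 = 0.009732.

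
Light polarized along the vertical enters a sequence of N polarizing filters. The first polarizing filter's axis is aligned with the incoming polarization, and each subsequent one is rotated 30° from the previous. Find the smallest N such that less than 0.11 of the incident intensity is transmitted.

N = 9

First polarizer is aligned with the polarization: full transmission.
Each further stage multiplies by cos²(30°) = 0.75.
After N polarizers: T = 0.75^(N−1). Require T < 0.11 ⇒ N−1 > ln(0.11)/ln(0.75) = 7.67, so N−1 ≥ 8 and N = 9.
Check: N=9 gives T = 0.1001 < 0.11; N=8 gives T = 0.1335.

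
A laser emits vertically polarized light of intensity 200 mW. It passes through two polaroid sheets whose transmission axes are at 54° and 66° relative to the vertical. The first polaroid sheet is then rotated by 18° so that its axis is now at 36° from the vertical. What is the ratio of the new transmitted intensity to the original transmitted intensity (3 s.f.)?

Before rotation:
I₁ = I₀ cos²(54° − 0°) = I₀ cos²(54°) = 0.3455 I₀.
I₂ = I₁ cos²(66° − 54°) = 0.3455 I₀ · cos²(12°) = 0.3306 I₀.
After rotation:
I₁ = I₀ cos²(36° − 0°) = I₀ cos²(36°) = 0.6545 I₀.
I₂ = I₁ cos²(66° − 36°) = 0.6545 I₀ · cos²(30°) = 0.4909 I₀.
Ratio = 0.4909 / 0.3306 = 1.485.

I_new/I_old ≈ 1.49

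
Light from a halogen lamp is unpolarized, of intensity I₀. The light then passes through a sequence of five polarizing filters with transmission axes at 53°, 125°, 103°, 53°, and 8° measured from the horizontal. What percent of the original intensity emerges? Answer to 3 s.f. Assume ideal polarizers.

≈ 0.848%

Unpolarized light through the first polarizer → I₁ = ½ I₀, now polarized at 53°.
I₂ = I₁ cos²(125° − 53°) = 0.5 I₀ · cos²(72°) = 0.04775 I₀.
I₃ = I₂ cos²(103° − 125°) = 0.04775 I₀ · cos²(22°) = 0.04105 I₀.
I₄ = I₃ cos²(53° − 103°) = 0.04105 I₀ · cos²(50°) = 0.01696 I₀.
I₅ = I₄ cos²(8° − 53°) = 0.01696 I₀ · cos²(45°) = 0.00848 I₀.
That is 0.848% of the incident intensity.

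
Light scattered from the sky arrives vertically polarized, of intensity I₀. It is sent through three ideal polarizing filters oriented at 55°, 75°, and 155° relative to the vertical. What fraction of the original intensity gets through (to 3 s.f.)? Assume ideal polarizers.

≈ 0.00876 I₀

I₁ = I₀ cos²(55° − 0°) = I₀ cos²(55°) = 0.329 I₀.
I₂ = I₁ cos²(75° − 55°) = 0.329 I₀ · cos²(20°) = 0.2905 I₀.
I₃ = I₂ cos²(155° − 75°) = 0.2905 I₀ · cos²(80°) = 0.00876 I₀.
Transmitted fraction = 0.00876.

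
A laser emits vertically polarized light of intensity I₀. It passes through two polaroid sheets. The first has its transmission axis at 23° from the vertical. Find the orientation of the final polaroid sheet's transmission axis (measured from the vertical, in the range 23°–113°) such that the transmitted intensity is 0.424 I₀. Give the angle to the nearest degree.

By Malus's law, I₁ = I₀ cos²(23° − 0°) = I₀ cos²(23°) = 0.8473 I₀.
Need I₂/I₀ = 0.424, so cos²(θ − 23°) = 0.424 / 0.8473 = 0.5004.
θ − 23° = arccos(√0.5004) = 45.0°, giving θ ≈ 23 + 45.0 = 68.0°.

θ ≈ 68°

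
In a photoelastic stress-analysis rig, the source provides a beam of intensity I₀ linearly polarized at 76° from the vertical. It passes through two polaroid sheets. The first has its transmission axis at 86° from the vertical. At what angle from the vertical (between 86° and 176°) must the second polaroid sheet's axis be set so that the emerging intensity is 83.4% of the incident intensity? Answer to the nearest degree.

By Malus's law, I₁ = I₀ cos²(86° − 76°) = I₀ cos²(10°) = 0.9698 I₀.
Need I₂/I₀ = 0.834, so cos²(θ − 86°) = 0.834 / 0.9698 = 0.8599.
θ − 86° = arccos(√0.8599) = 22.0°, giving θ ≈ 86 + 22.0 = 108.0°.

θ ≈ 108°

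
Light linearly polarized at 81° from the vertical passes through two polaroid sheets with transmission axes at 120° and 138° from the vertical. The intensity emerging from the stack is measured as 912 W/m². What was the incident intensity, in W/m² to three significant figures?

By Malus's law, I₁ = I₀ cos²(120° − 81°) = I₀ cos²(39°) = 0.604 I₀.
I₂ = I₁ cos²(138° − 120°) = 0.604 I₀ · cos²(18°) = 0.5463 I₀.
So 912 W/m² = 0.5463 I₀, giving I₀ = 912/0.5463 = 1669 W/m².

I₀ ≈ 1670 W/m²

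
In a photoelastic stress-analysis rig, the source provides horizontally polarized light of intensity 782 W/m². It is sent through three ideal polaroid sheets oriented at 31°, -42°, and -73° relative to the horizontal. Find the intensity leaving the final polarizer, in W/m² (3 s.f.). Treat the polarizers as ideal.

I ≈ 36.1 W/m²

By Malus's law, I₁ = 782 W/m² · cos²(31°) = 574.6 W/m².
I₂ = I₁ · cos²(73°) = 574.6 · 0.08548 = 49.11 W/m².
I₃ = I₂ · cos²(31°) = 49.11 · 0.7347 = 36.09 W/m².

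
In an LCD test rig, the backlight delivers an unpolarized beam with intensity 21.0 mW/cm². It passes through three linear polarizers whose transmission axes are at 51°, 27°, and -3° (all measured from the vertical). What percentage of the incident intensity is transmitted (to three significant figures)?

Unpolarized light through the first polarizer → I₁ = 21.0 mW/cm²/2 = 10.5 mW/cm², polarized at 51°.
I₂ = I₁ · cos²(24°) = 10.5 · 0.8346 = 8.763 mW/cm².
I₃ = I₂ · cos²(30°) = 8.763 · 0.75 = 6.572 mW/cm².
That is 31.3% of the incident intensity.

≈ 31.3%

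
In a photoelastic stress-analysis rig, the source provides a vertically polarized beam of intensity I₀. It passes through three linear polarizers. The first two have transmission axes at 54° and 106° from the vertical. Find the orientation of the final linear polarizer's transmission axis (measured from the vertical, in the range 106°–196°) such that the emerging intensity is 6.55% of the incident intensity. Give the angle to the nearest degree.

θ ≈ 151°

By Malus's law, I₁ = I₀ cos²(54° − 0°) = I₀ cos²(54°) = 0.3455 I₀.
I₂ = I₁ cos²(106° − 54°) = 0.3455 I₀ · cos²(52°) = 0.131 I₀.
Need I₃/I₀ = 0.0655, so cos²(θ − 106°) = 0.0655 / 0.131 = 0.5002.
θ − 106° = arccos(√0.5002) = 45.0°, giving θ ≈ 106 + 45.0 = 151.0°.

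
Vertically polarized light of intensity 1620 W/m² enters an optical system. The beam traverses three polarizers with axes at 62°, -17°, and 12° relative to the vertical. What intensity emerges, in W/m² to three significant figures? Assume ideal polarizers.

I ≈ 9.94 W/m²

I₁ = 1620 W/m² · cos²(62°) = 357.1 W/m².
I₂ = I₁ · cos²(79°) = 357.1 · 0.03641 = 13 W/m².
I₃ = I₂ · cos²(29°) = 13 · 0.765 = 9.944 W/m².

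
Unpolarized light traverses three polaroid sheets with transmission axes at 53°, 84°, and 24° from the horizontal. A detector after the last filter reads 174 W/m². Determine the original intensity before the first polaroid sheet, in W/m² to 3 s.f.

Unpolarized light through the first polarizer → I₁ = ½ I₀, now polarized at 53°.
I₂ = I₁ cos²(84° − 53°) = 0.5 I₀ · cos²(31°) = 0.3674 I₀.
I₃ = I₂ cos²(24° − 84°) = 0.3674 I₀ · cos²(60°) = 0.09184 I₀.
So 174 W/m² = 0.09184 I₀, giving I₀ = 174/0.09184 = 1895 W/m².

I₀ ≈ 1890 W/m²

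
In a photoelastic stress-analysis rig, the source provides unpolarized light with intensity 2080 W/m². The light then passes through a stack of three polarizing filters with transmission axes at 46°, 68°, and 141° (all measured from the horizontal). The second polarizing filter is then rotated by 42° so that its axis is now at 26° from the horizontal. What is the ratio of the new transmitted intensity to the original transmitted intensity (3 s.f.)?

I_new/I_old ≈ 2.15

Before rotation:
Unpolarized light through the first polarizer → I₁ = ½ I₀, now polarized at 46°.
I₂ = I₁ cos²(68° − 46°) = 0.5 I₀ · cos²(22°) = 0.4298 I₀.
I₃ = I₂ cos²(141° − 68°) = 0.4298 I₀ · cos²(73°) = 0.03674 I₀.
After rotation:
Unpolarized light through the first polarizer → I₁ = ½ I₀, now polarized at 46°.
I₂ = I₁ cos²(26° − 46°) = 0.5 I₀ · cos²(20°) = 0.4415 I₀.
Angle between axes 2 and 3: 65°. I₃ = 0.4415 I₀ · cos²(65°) = 0.07886 I₀.
Ratio = 0.07886 / 0.03674 = 2.146.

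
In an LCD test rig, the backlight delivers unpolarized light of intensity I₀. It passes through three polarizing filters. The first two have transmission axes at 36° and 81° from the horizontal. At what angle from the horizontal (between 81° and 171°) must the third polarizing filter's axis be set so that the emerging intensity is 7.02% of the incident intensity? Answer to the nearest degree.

θ ≈ 139°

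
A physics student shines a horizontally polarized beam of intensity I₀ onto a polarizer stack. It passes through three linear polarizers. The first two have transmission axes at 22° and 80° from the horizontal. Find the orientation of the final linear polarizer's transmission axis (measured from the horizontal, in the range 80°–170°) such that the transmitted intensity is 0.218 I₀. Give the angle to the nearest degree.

θ ≈ 98°

I₁ = I₀ cos²(22° − 0°) = I₀ cos²(22°) = 0.8597 I₀.
I₂ = I₁ cos²(80° − 22°) = 0.8597 I₀ · cos²(58°) = 0.2414 I₀.
Need I₃/I₀ = 0.218, so cos²(θ − 80°) = 0.218 / 0.2414 = 0.903.
θ − 80° = arccos(√0.903) = 18.1°, giving θ ≈ 80 + 18.1 = 98.1°.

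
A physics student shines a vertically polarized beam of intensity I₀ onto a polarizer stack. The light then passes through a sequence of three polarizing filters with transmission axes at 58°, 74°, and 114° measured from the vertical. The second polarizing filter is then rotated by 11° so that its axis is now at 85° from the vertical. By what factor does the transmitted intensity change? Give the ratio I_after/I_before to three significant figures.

I_new/I_old ≈ 1.12

Before rotation:
I₁ = I₀ cos²(58° − 0°) = I₀ cos²(58°) = 0.2808 I₀.
I₂ = I₁ cos²(74° − 58°) = 0.2808 I₀ · cos²(16°) = 0.2595 I₀.
I₃ = I₂ cos²(114° − 74°) = 0.2595 I₀ · cos²(40°) = 0.1523 I₀.
After rotation:
I₁ = I₀ cos²(58° − 0°) = I₀ cos²(58°) = 0.2808 I₀.
I₂ = I₁ cos²(85° − 58°) = 0.2808 I₀ · cos²(27°) = 0.2229 I₀.
I₃ = I₂ cos²(114° − 85°) = 0.2229 I₀ · cos²(29°) = 0.1705 I₀.
Ratio = 0.1705 / 0.1523 = 1.12.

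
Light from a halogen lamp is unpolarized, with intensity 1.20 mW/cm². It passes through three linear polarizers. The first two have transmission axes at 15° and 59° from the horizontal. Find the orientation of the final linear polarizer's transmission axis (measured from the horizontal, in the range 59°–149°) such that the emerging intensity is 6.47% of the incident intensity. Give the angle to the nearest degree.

θ ≈ 119°

Unpolarized light through the first polarizer → I₁ = ½ I₀, now polarized at 15°.
I₂ = I₁ cos²(59° − 15°) = 0.5 I₀ · cos²(44°) = 0.2587 I₀.
Need I₃/I₀ = 0.0647, so cos²(θ − 59°) = 0.0647 / 0.2587 = 0.2501.
θ − 59° = arccos(√0.2501) = 60.0°, giving θ ≈ 59 + 60.0 = 119.0°.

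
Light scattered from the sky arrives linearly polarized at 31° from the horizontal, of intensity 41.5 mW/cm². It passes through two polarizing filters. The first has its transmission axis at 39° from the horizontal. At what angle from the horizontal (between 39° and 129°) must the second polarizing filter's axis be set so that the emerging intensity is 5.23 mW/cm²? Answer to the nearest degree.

θ ≈ 108°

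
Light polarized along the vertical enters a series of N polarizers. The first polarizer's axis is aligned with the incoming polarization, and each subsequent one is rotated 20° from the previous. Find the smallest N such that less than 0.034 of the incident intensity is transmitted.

N = 29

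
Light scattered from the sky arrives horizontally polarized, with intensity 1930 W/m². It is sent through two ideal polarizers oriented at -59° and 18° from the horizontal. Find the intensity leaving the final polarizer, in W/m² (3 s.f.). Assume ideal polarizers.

I ≈ 25.9 W/m²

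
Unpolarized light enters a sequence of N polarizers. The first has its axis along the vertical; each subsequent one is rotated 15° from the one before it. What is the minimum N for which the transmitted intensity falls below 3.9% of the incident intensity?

N = 38

First polarizer halves the unpolarized light: factor 1/2.
Each further stage multiplies by cos²(15°) = 0.933.
After N polarizers: T = 0.5·0.933^(N−1). Require T < 0.039 ⇒ N−1 > ln(0.039/0.5)/ln(0.933) = 36.79, so N−1 ≥ 37 and N = 38.
Check: N=38 gives T = 0.03844 < 0.039; N=37 gives T = 0.0412.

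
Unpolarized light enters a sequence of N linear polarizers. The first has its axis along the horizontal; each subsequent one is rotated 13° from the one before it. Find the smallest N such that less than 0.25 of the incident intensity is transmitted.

N = 15

First polarizer halves the unpolarized light: factor 1/2.
Each further stage multiplies by cos²(13°) = 0.9494.
After N polarizers: T = 0.5·0.9494^(N−1). Require T < 0.25 ⇒ N−1 > ln(0.25/0.5)/ln(0.9494) = 13.35, so N−1 ≥ 14 and N = 15.
Check: N=15 gives T = 0.2417 < 0.25; N=14 gives T = 0.2546.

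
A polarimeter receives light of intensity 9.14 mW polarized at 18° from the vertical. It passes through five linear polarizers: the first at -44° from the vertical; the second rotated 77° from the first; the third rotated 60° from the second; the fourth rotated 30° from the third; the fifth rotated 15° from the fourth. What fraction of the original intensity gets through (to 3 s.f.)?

I/I₀ ≈ 0.00195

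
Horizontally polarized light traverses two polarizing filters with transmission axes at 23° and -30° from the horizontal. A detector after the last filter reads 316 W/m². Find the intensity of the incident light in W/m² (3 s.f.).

I₁ = I₀ cos²(23° − 0°) = I₀ cos²(23°) = 0.8473 I₀.
I₂ = I₁ cos²(-30° − 23°) = 0.8473 I₀ · cos²(53°) = 0.3069 I₀.
So 316 W/m² = 0.3069 I₀, giving I₀ = 316/0.3069 = 1030 W/m².

I₀ ≈ 1030 W/m²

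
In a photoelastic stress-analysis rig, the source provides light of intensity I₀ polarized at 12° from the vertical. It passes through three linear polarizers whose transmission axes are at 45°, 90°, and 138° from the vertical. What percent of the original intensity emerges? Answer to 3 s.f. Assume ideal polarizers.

≈ 15.7%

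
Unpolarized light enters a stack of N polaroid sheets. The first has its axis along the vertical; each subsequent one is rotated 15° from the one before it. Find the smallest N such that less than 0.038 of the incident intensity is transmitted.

N = 39

First polarizer halves the unpolarized light: factor 1/2.
Each further stage multiplies by cos²(15°) = 0.933.
After N polarizers: T = 0.5·0.933^(N−1). Require T < 0.038 ⇒ N−1 > ln(0.038/0.5)/ln(0.933) = 37.17, so N−1 ≥ 38 and N = 39.
Check: N=39 gives T = 0.03587 < 0.038; N=38 gives T = 0.03844.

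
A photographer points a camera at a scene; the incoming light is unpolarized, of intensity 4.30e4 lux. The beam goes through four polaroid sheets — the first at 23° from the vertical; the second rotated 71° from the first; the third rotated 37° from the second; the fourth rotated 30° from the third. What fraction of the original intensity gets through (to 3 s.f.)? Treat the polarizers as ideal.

Unpolarized light through the first polarizer → I₁ = 4.30e4 lux/2 = 2.15e+04 lux, polarized at 23°.
I₂ = I₁ · cos²(71°) = 2.15e+04 · 0.106 = 2279 lux.
I₃ = I₂ · cos²(37°) = 2279 · 0.6378 = 1454 lux.
I₄ = I₃ · cos²(30°) = 1454 · 0.75 = 1090 lux.
Transmitted fraction = 0.02535.

I/I₀ ≈ 0.0254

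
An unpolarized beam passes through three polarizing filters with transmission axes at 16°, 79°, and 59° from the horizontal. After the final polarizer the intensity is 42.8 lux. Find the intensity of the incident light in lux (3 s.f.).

I₀ ≈ 470 lux

Unpolarized light through the first polarizer → I₁ = ½ I₀, now polarized at 16°.
I₂ = I₁ cos²(79° − 16°) = 0.5 I₀ · cos²(63°) = 0.1031 I₀.
I₃ = I₂ cos²(59° − 79°) = 0.1031 I₀ · cos²(20°) = 0.091 I₀.
So 42.8 lux = 0.091 I₀, giving I₀ = 42.8/0.091 = 470.3 lux.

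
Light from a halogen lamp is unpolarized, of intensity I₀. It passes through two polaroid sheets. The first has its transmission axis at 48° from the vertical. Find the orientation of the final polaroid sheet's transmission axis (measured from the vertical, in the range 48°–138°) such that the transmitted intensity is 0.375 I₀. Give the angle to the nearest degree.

Unpolarized light through the first polarizer → I₁ = ½ I₀, now polarized at 48°.
Need I₂/I₀ = 0.375, so cos²(θ − 48°) = 0.375 / 0.5 = 0.75.
θ − 48° = arccos(√0.75) = 30.0°, giving θ ≈ 48 + 30.0 = 78.0°.

θ ≈ 78°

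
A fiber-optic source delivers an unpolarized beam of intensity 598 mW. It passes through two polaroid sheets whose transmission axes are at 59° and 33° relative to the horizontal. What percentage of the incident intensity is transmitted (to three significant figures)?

≈ 40.4%

Unpolarized light through the first polarizer → I₁ = 598 mW/2 = 299 mW, polarized at 59°.
I₂ = I₁ · cos²(26°) = 299 · 0.8078 = 241.5 mW.
That is 40.39% of the incident intensity.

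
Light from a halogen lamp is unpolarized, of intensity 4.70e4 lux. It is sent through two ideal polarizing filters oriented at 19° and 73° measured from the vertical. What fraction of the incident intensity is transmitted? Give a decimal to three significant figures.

Unpolarized light through the first polarizer → I₁ = 4.70e4 lux/2 = 2.35e+04 lux, polarized at 19°.
I₂ = I₁ · cos²(54°) = 2.35e+04 · 0.3455 = 8119 lux.
Transmitted fraction = 0.1727.

I/I₀ ≈ 0.173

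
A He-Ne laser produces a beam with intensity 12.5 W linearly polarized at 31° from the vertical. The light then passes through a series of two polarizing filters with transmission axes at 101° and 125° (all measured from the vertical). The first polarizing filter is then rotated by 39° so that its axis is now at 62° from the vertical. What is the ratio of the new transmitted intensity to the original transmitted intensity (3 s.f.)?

Before rotation:
By Malus's law, I₁ = I₀ cos²(101° − 31°) = I₀ cos²(70°) = 0.117 I₀.
I₂ = I₁ cos²(125° − 101°) = 0.117 I₀ · cos²(24°) = 0.09763 I₀.
After rotation:
I₁ = I₀ cos²(62° − 31°) = I₀ cos²(31°) = 0.7347 I₀.
I₂ = I₁ cos²(125° − 62°) = 0.7347 I₀ · cos²(63°) = 0.1514 I₀.
Ratio = 0.1514 / 0.09763 = 1.551.

I_new/I_old ≈ 1.55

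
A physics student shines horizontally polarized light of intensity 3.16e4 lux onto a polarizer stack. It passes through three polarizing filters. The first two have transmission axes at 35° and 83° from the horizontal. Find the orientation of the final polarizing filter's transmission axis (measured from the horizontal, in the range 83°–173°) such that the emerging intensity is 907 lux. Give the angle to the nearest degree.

I₁ = I₀ cos²(35° − 0°) = I₀ cos²(35°) = 0.671 I₀.
I₂ = I₁ cos²(83° − 35°) = 0.671 I₀ · cos²(48°) = 0.3004 I₀.
Target fraction: 907 / 3.16e4 lux = 0.0287 of I₀.
Need I₃/I₀ = 0.0287, so cos²(θ − 83°) = 0.0287 / 0.3004 = 0.09554.
θ − 83° = arccos(√0.09554) = 72.0°, giving θ ≈ 83 + 72.0 = 155.0°.

θ ≈ 155°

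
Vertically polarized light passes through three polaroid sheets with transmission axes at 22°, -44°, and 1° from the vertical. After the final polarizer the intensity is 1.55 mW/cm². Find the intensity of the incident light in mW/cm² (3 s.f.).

By Malus's law, I₁ = I₀ cos²(22° − 0°) = I₀ cos²(22°) = 0.8597 I₀.
I₂ = I₁ cos²(-44° − 22°) = 0.8597 I₀ · cos²(66°) = 0.1422 I₀.
I₃ = I₂ cos²(1° + 44°) = 0.1422 I₀ · cos²(45°) = 0.07111 I₀.
So 1.55 mW/cm² = 0.07111 I₀, giving I₀ = 1.55/0.07111 = 21.8 mW/cm².

I₀ ≈ 21.8 mW/cm²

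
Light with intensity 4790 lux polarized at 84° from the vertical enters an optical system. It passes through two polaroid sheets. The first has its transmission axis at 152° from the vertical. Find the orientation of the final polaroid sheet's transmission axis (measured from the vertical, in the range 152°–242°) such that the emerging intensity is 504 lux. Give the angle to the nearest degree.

I₁ = I₀ cos²(152° − 84°) = I₀ cos²(68°) = 0.1403 I₀.
Target fraction: 504 / 4790 lux = 0.1052 of I₀.
Need I₂/I₀ = 0.1052, so cos²(θ − 152°) = 0.1052 / 0.1403 = 0.7498.
θ − 152° = arccos(√0.7498) = 30.0°, giving θ ≈ 152 + 30.0 = 182.0°.

θ ≈ 182°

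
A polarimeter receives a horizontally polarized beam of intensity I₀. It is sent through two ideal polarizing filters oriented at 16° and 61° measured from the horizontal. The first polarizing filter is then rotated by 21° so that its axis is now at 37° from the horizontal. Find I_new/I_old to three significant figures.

Before rotation:
I₁ = I₀ cos²(16° − 0°) = I₀ cos²(16°) = 0.924 I₀.
I₂ = I₁ cos²(61° − 16°) = 0.924 I₀ · cos²(45°) = 0.462 I₀.
After rotation:
I₁ = I₀ cos²(37° − 0°) = I₀ cos²(37°) = 0.6378 I₀.
I₂ = I₁ cos²(61° − 37°) = 0.6378 I₀ · cos²(24°) = 0.5323 I₀.
Ratio = 0.5323 / 0.462 = 1.152.

I_new/I_old ≈ 1.15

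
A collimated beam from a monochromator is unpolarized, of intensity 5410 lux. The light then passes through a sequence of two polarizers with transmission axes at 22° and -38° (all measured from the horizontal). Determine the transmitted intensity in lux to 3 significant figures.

I ≈ 676 lux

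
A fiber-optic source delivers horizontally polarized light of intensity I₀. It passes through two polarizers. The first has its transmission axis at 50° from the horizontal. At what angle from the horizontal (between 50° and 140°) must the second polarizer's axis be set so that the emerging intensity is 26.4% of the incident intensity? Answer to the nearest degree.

By Malus's law, I₁ = I₀ cos²(50° − 0°) = I₀ cos²(50°) = 0.4132 I₀.
Need I₂/I₀ = 0.264, so cos²(θ − 50°) = 0.264 / 0.4132 = 0.639.
θ − 50° = arccos(√0.639) = 36.9°, giving θ ≈ 50 + 36.9 = 86.9°.

θ ≈ 87°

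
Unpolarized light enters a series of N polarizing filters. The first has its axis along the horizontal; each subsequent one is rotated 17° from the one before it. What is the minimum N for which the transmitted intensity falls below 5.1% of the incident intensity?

N = 27

First polarizer halves the unpolarized light: factor 1/2.
Each further stage multiplies by cos²(17°) = 0.9145.
After N polarizers: T = 0.5·0.9145^(N−1). Require T < 0.051 ⇒ N−1 > ln(0.051/0.5)/ln(0.9145) = 25.55, so N−1 ≥ 26 and N = 27.
Check: N=27 gives T = 0.04898 < 0.051; N=26 gives T = 0.05355.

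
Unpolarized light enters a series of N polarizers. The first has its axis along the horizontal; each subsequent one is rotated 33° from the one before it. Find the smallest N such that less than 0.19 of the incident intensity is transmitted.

First polarizer halves the unpolarized light: factor 1/2.
Each further stage multiplies by cos²(33°) = 0.7034.
After N polarizers: T = 0.5·0.7034^(N−1). Require T < 0.19 ⇒ N−1 > ln(0.19/0.5)/ln(0.7034) = 2.75, so N−1 ≥ 3 and N = 4.
Check: N=4 gives T = 0.174 < 0.19; N=3 gives T = 0.2474.

N = 4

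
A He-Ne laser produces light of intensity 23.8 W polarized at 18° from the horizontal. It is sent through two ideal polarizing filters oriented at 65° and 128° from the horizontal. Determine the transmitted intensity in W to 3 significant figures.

I ≈ 2.28 W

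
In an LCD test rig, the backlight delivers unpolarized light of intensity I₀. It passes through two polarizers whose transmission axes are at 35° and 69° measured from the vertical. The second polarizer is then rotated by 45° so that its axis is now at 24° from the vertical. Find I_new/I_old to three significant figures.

Before rotation:
Unpolarized light through the first polarizer → I₁ = ½ I₀, now polarized at 35°.
I₂ = I₁ cos²(69° − 35°) = 0.5 I₀ · cos²(34°) = 0.3437 I₀.
After rotation:
Unpolarized light through the first polarizer → I₁ = ½ I₀, now polarized at 35°.
I₂ = I₁ cos²(24° − 35°) = 0.5 I₀ · cos²(11°) = 0.4818 I₀.
Ratio = 0.4818 / 0.3437 = 1.402.

I_new/I_old ≈ 1.40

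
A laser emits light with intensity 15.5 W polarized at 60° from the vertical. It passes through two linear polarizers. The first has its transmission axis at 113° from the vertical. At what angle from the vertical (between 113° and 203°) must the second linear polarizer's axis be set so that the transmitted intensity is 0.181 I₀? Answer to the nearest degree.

θ ≈ 158°

I₁ = I₀ cos²(113° − 60°) = I₀ cos²(53°) = 0.3622 I₀.
Need I₂/I₀ = 0.181, so cos²(θ − 113°) = 0.181 / 0.3622 = 0.4997.
θ − 113° = arccos(√0.4997) = 45.0°, giving θ ≈ 113 + 45.0 = 158.0°.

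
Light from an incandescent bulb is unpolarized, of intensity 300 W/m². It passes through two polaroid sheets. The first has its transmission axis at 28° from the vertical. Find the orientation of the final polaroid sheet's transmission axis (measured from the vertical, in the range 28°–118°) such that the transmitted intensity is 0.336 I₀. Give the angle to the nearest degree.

Unpolarized light through the first polarizer → I₁ = ½ I₀, now polarized at 28°.
Need I₂/I₀ = 0.336, so cos²(θ − 28°) = 0.336 / 0.5 = 0.672.
θ − 28° = arccos(√0.672) = 34.9°, giving θ ≈ 28 + 34.9 = 62.9°.

θ ≈ 63°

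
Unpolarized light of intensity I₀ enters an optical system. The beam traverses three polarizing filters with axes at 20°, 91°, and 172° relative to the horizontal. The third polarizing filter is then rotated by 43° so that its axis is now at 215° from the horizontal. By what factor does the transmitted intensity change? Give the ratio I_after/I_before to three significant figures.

I_new/I_old ≈ 12.8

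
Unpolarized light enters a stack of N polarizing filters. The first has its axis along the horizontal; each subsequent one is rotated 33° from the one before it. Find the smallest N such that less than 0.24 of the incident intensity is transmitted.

First polarizer halves the unpolarized light: factor 1/2.
Each further stage multiplies by cos²(33°) = 0.7034.
After N polarizers: T = 0.5·0.7034^(N−1). Require T < 0.24 ⇒ N−1 > ln(0.24/0.5)/ln(0.7034) = 2.09, so N−1 ≥ 3 and N = 4.
Check: N=4 gives T = 0.174 < 0.24; N=3 gives T = 0.2474.

N = 4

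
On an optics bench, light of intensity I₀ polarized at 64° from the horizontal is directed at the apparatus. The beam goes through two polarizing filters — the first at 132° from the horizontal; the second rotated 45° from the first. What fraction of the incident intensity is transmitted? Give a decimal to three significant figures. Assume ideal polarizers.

≈ 0.0702 I₀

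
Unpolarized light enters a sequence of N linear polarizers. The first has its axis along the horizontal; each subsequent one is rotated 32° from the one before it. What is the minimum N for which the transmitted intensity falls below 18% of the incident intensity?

N = 5

First polarizer halves the unpolarized light: factor 1/2.
Each further stage multiplies by cos²(32°) = 0.7192.
After N polarizers: T = 0.5·0.7192^(N−1). Require T < 0.18 ⇒ N−1 > ln(0.18/0.5)/ln(0.7192) = 3.10, so N−1 ≥ 4 and N = 5.
Check: N=5 gives T = 0.1338 < 0.18; N=4 gives T = 0.186.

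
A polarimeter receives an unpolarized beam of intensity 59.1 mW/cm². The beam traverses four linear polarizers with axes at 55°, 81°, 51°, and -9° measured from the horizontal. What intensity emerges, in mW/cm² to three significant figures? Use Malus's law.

I ≈ 4.48 mW/cm²

Unpolarized light through the first polarizer → I₁ = 59.1 mW/cm²/2 = 29.55 mW/cm², polarized at 55°.
I₂ = I₁ · cos²(26°) = 29.55 · 0.8078 = 23.87 mW/cm².
I₃ = I₂ · cos²(30°) = 23.87 · 0.75 = 17.9 mW/cm².
I₄ = I₃ · cos²(60°) = 17.9 · 0.25 = 4.476 mW/cm².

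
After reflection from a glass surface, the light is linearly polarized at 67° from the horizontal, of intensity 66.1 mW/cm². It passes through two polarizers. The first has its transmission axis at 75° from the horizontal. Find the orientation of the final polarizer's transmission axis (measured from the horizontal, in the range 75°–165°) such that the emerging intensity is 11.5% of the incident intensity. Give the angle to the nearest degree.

θ ≈ 145°

I₁ = I₀ cos²(75° − 67°) = I₀ cos²(8°) = 0.9806 I₀.
Need I₂/I₀ = 0.115, so cos²(θ − 75°) = 0.115 / 0.9806 = 0.1173.
θ − 75° = arccos(√0.1173) = 70.0°, giving θ ≈ 75 + 70.0 = 145.0°.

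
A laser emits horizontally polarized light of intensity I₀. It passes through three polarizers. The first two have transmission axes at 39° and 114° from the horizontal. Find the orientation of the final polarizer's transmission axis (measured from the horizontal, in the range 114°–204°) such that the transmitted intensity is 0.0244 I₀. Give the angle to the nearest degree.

I₁ = I₀ cos²(39° − 0°) = I₀ cos²(39°) = 0.604 I₀.
I₂ = I₁ cos²(114° − 39°) = 0.604 I₀ · cos²(75°) = 0.04046 I₀.
Need I₃/I₀ = 0.0244, so cos²(θ − 114°) = 0.0244 / 0.04046 = 0.6031.
θ − 114° = arccos(√0.6031) = 39.0°, giving θ ≈ 114 + 39.0 = 153.0°.

θ ≈ 153°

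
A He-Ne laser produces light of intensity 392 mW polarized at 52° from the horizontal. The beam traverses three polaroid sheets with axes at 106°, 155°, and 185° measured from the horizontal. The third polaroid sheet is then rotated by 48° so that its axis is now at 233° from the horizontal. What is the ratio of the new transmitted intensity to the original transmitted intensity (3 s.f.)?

Before rotation:
I₁ = I₀ cos²(106° − 52°) = I₀ cos²(54°) = 0.3455 I₀.
I₂ = I₁ cos²(155° − 106°) = 0.3455 I₀ · cos²(49°) = 0.1487 I₀.
I₃ = I₂ cos²(185° − 155°) = 0.1487 I₀ · cos²(30°) = 0.1115 I₀.
After rotation:
I₁ = I₀ cos²(106° − 52°) = I₀ cos²(54°) = 0.3455 I₀.
I₂ = I₁ cos²(155° − 106°) = 0.3455 I₀ · cos²(49°) = 0.1487 I₀.
I₃ = I₂ cos²(233° − 155°) = 0.1487 I₀ · cos²(78°) = 0.006428 I₀.
Ratio = 0.006428 / 0.1115 = 0.05764.

I_new/I_old ≈ 0.0576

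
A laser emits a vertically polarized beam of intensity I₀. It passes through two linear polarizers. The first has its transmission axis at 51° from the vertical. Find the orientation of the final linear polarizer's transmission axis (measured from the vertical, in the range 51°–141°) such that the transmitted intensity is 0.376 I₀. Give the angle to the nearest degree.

θ ≈ 64°

I₁ = I₀ cos²(51° − 0°) = I₀ cos²(51°) = 0.396 I₀.
Need I₂/I₀ = 0.376, so cos²(θ − 51°) = 0.376 / 0.396 = 0.9494.
θ − 51° = arccos(√0.9494) = 13.0°, giving θ ≈ 51 + 13.0 = 64.0°.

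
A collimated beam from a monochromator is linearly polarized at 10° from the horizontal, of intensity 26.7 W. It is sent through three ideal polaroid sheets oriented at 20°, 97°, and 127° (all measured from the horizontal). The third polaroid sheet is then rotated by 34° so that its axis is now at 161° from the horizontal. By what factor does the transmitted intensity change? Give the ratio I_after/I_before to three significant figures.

I_new/I_old ≈ 0.256

Before rotation:
I₁ = I₀ cos²(20° − 10°) = I₀ cos²(10°) = 0.9698 I₀.
I₂ = I₁ cos²(97° − 20°) = 0.9698 I₀ · cos²(77°) = 0.04908 I₀.
I₃ = I₂ cos²(127° − 97°) = 0.04908 I₀ · cos²(30°) = 0.03681 I₀.
After rotation:
I₁ = I₀ cos²(20° − 10°) = I₀ cos²(10°) = 0.9698 I₀.
I₂ = I₁ cos²(97° − 20°) = 0.9698 I₀ · cos²(77°) = 0.04908 I₀.
I₃ = I₂ cos²(161° − 97°) = 0.04908 I₀ · cos²(64°) = 0.009431 I₀.
Ratio = 0.009431 / 0.03681 = 0.2562.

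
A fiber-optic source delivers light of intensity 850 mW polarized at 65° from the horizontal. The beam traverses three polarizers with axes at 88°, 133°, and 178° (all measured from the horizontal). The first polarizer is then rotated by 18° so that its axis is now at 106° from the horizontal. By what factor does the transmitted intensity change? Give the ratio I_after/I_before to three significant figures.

Before rotation:
By Malus's law, I₁ = I₀ cos²(88° − 65°) = I₀ cos²(23°) = 0.8473 I₀.
I₂ = I₁ cos²(133° − 88°) = 0.8473 I₀ · cos²(45°) = 0.4237 I₀.
I₃ = I₂ cos²(178° − 133°) = 0.4237 I₀ · cos²(45°) = 0.2118 I₀.
After rotation:
I₁ = I₀ cos²(106° − 65°) = I₀ cos²(41°) = 0.5696 I₀.
I₂ = I₁ cos²(133° − 106°) = 0.5696 I₀ · cos²(27°) = 0.4522 I₀.
I₃ = I₂ cos²(178° − 133°) = 0.4522 I₀ · cos²(45°) = 0.2261 I₀.
Ratio = 0.2261 / 0.2118 = 1.067.

I_new/I_old ≈ 1.07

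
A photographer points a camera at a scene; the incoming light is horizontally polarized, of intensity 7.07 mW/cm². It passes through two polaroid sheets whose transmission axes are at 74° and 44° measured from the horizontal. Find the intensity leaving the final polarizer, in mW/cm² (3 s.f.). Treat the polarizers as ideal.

I ≈ 0.403 mW/cm²

By Malus's law, I₁ = 7.07 mW/cm² · cos²(74°) = 0.5371 mW/cm².
I₂ = I₁ · cos²(30°) = 0.5371 · 0.75 = 0.4029 mW/cm².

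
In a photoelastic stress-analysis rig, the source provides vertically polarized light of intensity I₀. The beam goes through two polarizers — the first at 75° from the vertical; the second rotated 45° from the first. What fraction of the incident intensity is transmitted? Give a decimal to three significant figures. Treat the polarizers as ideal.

By Malus's law, I₁ = I₀ cos²(75° − 0°) = I₀ cos²(75°) = 0.06699 I₀.
I₂ = I₁ cos²(45°) = 0.06699 · 0.5 I₀ = 0.03349 I₀.
Transmitted fraction = 0.03349.

≈ 0.0335 I₀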